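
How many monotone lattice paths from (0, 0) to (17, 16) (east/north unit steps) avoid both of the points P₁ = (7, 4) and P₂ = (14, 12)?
Number of paths = 689714680

Inclusion–exclusion. Total paths: C(33, 17) = 1166803110. Through P₁: C(11, 7)·C(22, 10) = 213393180. Through P₂: C(26, 14)·C(7, 3) = 338019500. Since P₁ is strictly southwest of P₂, a monotone path through both must visit P₁ then P₂; paths through both = C(11, 7)·C(15, 7)·C(7, 3) = 74324250. Avoid both = 1166803110 − 213393180 − 338019500 + 74324250 = 689714680.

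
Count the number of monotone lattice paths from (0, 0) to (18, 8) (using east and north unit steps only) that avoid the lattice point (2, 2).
Number of paths = 1114597

Total paths from (0, 0) to (18, 8): C(26, 18) = 1562275. Paths through (2, 2): (paths (0, 0) → (2, 2)) × (paths (2, 2) → (18, 8)) = C(4, 2) · C(22, 16) = 6 · 74613 = 447678. Avoidance count = 1562275 − 447678 = 1114597.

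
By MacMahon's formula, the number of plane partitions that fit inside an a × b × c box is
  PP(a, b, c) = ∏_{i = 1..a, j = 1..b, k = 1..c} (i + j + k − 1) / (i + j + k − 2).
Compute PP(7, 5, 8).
PP(7, 5, 8) = 201299981193168

Evaluate the triple product over i = 1..7, j = 1..5, k = 1..8. The factors are (2/1) · (3/2) · (4/3) · (5/4) · (6/5) · (7/6) · (8/7) · (9/8) · … (280 factors total). The numerators and denominators telescope so the product is an integer; carrying out the multiplication exactly gives PP(7, 5, 8) = 201299981193168.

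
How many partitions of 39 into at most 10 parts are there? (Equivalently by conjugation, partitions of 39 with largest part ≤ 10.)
p(39, parts ≤ 10) = 14663

Use the recurrence p(n, m) = p(n, m−1) + p(n−m, m): either the largest part is < m (count p(n, m−1)) or the largest part is exactly m (remove one copy of m, count p(n−m, m)). With p(0, ·) = 1 this gives p(39, parts ≤ 10) = 14663. (By conjugating Young diagrams, this also counts partitions of 39 into at most 10 parts.)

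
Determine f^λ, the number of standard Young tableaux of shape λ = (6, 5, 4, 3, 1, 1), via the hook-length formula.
# SYT of shape (6, 5, 4, 3, 1, 1) = 193489920

Hook-length formula: f^λ = n! / Π hook(c), product over all cells c of the Young diagram. For λ = (6, 5, 4, 3, 1, 1), n = 20 boxes. Hook lengths by row (left-to-right, top-to-bottom): [11, 8, 7, 5, 3, 1]; [9, 6, 5, 3, 1]; [7, 4, 3, 1]; [5, 2, 1]; [2]; [1]. Product of hooks = 12573792000. So f^λ = 20! / 12573792000 = 2432902008176640000 / 12573792000 = 193489920.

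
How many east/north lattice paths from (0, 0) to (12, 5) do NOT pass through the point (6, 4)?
Number of paths = 4718

Total paths from (0, 0) to (12, 5): C(17, 12) = 6188. Paths through (6, 4): (paths (0, 0) → (6, 4)) × (paths (6, 4) → (12, 5)) = C(10, 6) · C(7, 6) = 210 · 7 = 1470. Avoidance count = 6188 − 1470 = 4718.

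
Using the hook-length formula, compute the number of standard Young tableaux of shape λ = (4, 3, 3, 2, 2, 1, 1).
# SYT of shape (4, 3, 3, 2, 2, 1, 1) = 416988

Hook-length formula: f^λ = n! / Π hook(c), product over all cells c of the Young diagram. For λ = (4, 3, 3, 2, 2, 1, 1), n = 16 boxes. Hook lengths by row (left-to-right, top-to-bottom): [10, 7, 4, 1]; [8, 5, 2]; [7, 4, 1]; [5, 2]; [4, 1]; [2]; [1]. Product of hooks = 50176000. So f^λ = 16! / 50176000 = 20922789888000 / 50176000 = 416988.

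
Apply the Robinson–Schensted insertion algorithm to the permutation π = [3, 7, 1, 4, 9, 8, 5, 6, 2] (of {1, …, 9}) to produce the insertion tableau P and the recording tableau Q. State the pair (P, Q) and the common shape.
P = [1, 2, 5, 6] / [3, 4, 8] / [7] / [9];  Q = [1, 2, 5, 8] / [3, 4, 6] / [7] / [9];  common shape = (4, 3, 1, 1)

Row-insert the values π_1, π_2, … into P one at a time, bumping the leftmost entry strictly greater than the inserted value down to the next row. The recording tableau Q records, in position (i, j), the step at which that cell was added to P.
  Insert 3 (step 1): P = [3];  Q = [1]
  Insert 7 (step 2): P = [3, 7];  Q = [1, 2]
  Insert 1 (step 3): P = [1, 7] / [3];  Q = [1, 2] / [3]
  Insert 4 (step 4): P = [1, 4] / [3, 7];  Q = [1, 2] / [3, 4]
  Insert 9 (step 5): P = [1, 4, 9] / [3, 7];  Q = [1, 2, 5] / [3, 4]
  Insert 8 (step 6): P = [1, 4, 8] / [3, 7, 9];  Q = [1, 2, 5] / [3, 4, 6]
  Insert 5 (step 7): P = [1, 4, 5] / [3, 7, 8] / [9];  Q = [1, 2, 5] / [3, 4, 6] / [7]
  Insert 6 (step 8): P = [1, 4, 5, 6] / [3, 7, 8] / [9];  Q = [1, 2, 5, 8] / [3, 4, 6] / [7]
  Insert 2 (step 9): P = [1, 2, 5, 6] / [3, 4, 8] / [7] / [9];  Q = [1, 2, 5, 8] / [3, 4, 6] / [7] / [9]
Final shape: (4, 3, 1, 1).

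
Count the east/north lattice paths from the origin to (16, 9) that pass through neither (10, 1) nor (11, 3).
Number of paths = 1857020

Inclusion–exclusion. Total paths: C(25, 16) = 2042975. Through P₁: C(11, 10)·C(14, 6) = 33033. Through P₂: C(14, 11)·C(11, 5) = 168168. Since P₁ is strictly southwest of P₂, a monotone path through both must visit P₁ then P₂; paths through both = C(11, 10)·C(3, 1)·C(11, 5) = 15246. Avoid both = 2042975 − 33033 − 168168 + 15246 = 1857020.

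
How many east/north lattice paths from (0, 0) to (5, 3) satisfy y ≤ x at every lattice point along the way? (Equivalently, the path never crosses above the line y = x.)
Number of paths = 28

By the reflection principle (André's argument), the number of monotone paths to (5, 3) with n ≤ m that never go above y = x is C(8, 5) − C(8, 6) = 56 − 28 = 28.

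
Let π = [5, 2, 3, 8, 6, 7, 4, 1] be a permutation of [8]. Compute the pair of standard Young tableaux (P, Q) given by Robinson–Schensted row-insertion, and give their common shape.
P = [1, 3, 4, 7] / [2, 6] / [5] / [8];  Q = [1, 3, 4, 6] / [2, 5] / [7] / [8];  common shape = (4, 2, 1, 1)

Row-insert the values π_1, π_2, … into P one at a time, bumping the leftmost entry strictly greater than the inserted value down to the next row. The recording tableau Q records, in position (i, j), the step at which that cell was added to P.
  Insert 5 (step 1): P = [5];  Q = [1]
  Insert 2 (step 2): P = [2] / [5];  Q = [1] / [2]
  Insert 3 (step 3): P = [2, 3] / [5];  Q = [1, 3] / [2]
  Insert 8 (step 4): P = [2, 3, 8] / [5];  Q = [1, 3, 4] / [2]
  Insert 6 (step 5): P = [2, 3, 6] / [5, 8];  Q = [1, 3, 4] / [2, 5]
  Insert 7 (step 6): P = [2, 3, 6, 7] / [5, 8];  Q = [1, 3, 4, 6] / [2, 5]
  Insert 4 (step 7): P = [2, 3, 4, 7] / [5, 6] / [8];  Q = [1, 3, 4, 6] / [2, 5] / [7]
  Insert 1 (step 8): P = [1, 3, 4, 7] / [2, 6] / [5] / [8];  Q = [1, 3, 4, 6] / [2, 5] / [7] / [8]
Final shape: (4, 2, 1, 1).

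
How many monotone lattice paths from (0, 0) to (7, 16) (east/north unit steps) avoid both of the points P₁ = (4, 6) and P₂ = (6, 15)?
Number of paths = 99669

Inclusion–exclusion. Total paths: C(23, 7) = 245157. Through P₁: C(10, 4)·C(13, 3) = 60060. Through P₂: C(21, 6)·C(2, 1) = 108528. Since P₁ is strictly southwest of P₂, a monotone path through both must visit P₁ then P₂; paths through both = C(10, 4)·C(11, 2)·C(2, 1) = 23100. Avoid both = 245157 − 60060 − 108528 + 23100 = 99669.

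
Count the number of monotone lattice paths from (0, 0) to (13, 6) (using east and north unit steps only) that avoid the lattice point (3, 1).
Number of paths = 15120

Total paths from (0, 0) to (13, 6): C(19, 13) = 27132. Paths through (3, 1): (paths (0, 0) → (3, 1)) × (paths (3, 1) → (13, 6)) = C(4, 3) · C(15, 10) = 4 · 3003 = 12012. Avoidance count = 27132 − 12012 = 15120.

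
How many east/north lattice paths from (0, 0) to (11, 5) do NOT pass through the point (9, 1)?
Number of paths = 4218

Total paths from (0, 0) to (11, 5): C(16, 11) = 4368. Paths through (9, 1): (paths (0, 0) → (9, 1)) × (paths (9, 1) → (11, 5)) = C(10, 9) · C(6, 2) = 10 · 15 = 150. Avoidance count = 4368 − 150 = 4218.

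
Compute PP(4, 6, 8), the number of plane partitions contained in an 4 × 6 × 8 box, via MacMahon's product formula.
PP(4, 6, 8) = 90474964580

Evaluate the triple product over i = 1..4, j = 1..6, k = 1..8. The factors are (2/1) · (3/2) · (4/3) · (5/4) · (6/5) · (7/6) · (8/7) · (9/8) · … (192 factors total). The numerators and denominators telescope so the product is an integer; carrying out the multiplication exactly gives PP(4, 6, 8) = 90474964580.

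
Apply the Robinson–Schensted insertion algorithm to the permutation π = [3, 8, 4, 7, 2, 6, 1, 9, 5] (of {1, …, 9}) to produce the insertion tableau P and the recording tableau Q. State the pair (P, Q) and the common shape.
P = [1, 4, 5, 9] / [2, 6] / [3, 7] / [8];  Q = [1, 2, 4, 8] / [3, 6] / [5, 9] / [7];  common shape = (4, 2, 2, 1)

Row-insert the values π_1, π_2, … into P one at a time, bumping the leftmost entry strictly greater than the inserted value down to the next row. The recording tableau Q records, in position (i, j), the step at which that cell was added to P.
  Insert 3 (step 1): P = [3];  Q = [1]
  Insert 8 (step 2): P = [3, 8];  Q = [1, 2]
  Insert 4 (step 3): P = [3, 4] / [8];  Q = [1, 2] / [3]
  Insert 7 (step 4): P = [3, 4, 7] / [8];  Q = [1, 2, 4] / [3]
  Insert 2 (step 5): P = [2, 4, 7] / [3] / [8];  Q = [1, 2, 4] / [3] / [5]
  Insert 6 (step 6): P = [2, 4, 6] / [3, 7] / [8];  Q = [1, 2, 4] / [3, 6] / [5]
  Insert 1 (step 7): P = [1, 4, 6] / [2, 7] / [3] / [8];  Q = [1, 2, 4] / [3, 6] / [5] / [7]
  Insert 9 (step 8): P = [1, 4, 6, 9] / [2, 7] / [3] / [8];  Q = [1, 2, 4, 8] / [3, 6] / [5] / [7]
  Insert 5 (step 9): P = [1, 4, 5, 9] / [2, 6] / [3, 7] / [8];  Q = [1, 2, 4, 8] / [3, 6] / [5, 9] / [7]
Final shape: (4, 2, 2, 1).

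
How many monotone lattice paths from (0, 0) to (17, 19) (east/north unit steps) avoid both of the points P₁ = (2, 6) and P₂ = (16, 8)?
Number of paths = 7540330788

Inclusion–exclusion. Total paths: C(36, 17) = 8597496600. Through P₁: C(8, 2)·C(28, 15) = 1048380480. Through P₂: C(24, 16)·C(12, 1) = 8825652. Since P₁ is strictly southwest of P₂, a monotone path through both must visit P₁ then P₂; paths through both = C(8, 2)·C(16, 14)·C(12, 1) = 40320. Avoid both = 8597496600 − 1048380480 − 8825652 + 40320 = 7540330788.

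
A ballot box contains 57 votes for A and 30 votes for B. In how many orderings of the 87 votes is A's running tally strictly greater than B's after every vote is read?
Strict-lead orderings = 60850120780216900055016

Total orderings of the 87 votes with 57 for A: C(87, 57) = 196072611402921122399496. By the Bertrand ballot formula (Cycle Lemma / reflection principle), the number of orderings in which A is strictly ahead of B throughout is (p − q)/(p + q) · C(p + q, p) = (57 − 30)/(57 + 30) · 196072611402921122399496 = 60850120780216900055016.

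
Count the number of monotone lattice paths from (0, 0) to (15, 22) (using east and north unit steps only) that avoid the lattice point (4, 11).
Number of paths = 8401285080

Total paths from (0, 0) to (15, 22): C(37, 15) = 9364199760. Paths through (4, 11): (paths (0, 0) → (4, 11)) × (paths (4, 11) → (15, 22)) = C(15, 4) · C(22, 11) = 1365 · 705432 = 962914680. Avoidance count = 9364199760 − 962914680 = 8401285080.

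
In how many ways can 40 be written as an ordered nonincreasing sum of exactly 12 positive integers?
p(40, 12 parts) = 3036

Partitions of n into exactly k parts are in bijection with partitions of n − k into at most k parts (subtract 1 from each part). So p(40, exactly 12) = p(28, parts ≤ 12). Computing via the recurrence p(m, j) = p(m, j−1) + p(m−j, j) gives 3036.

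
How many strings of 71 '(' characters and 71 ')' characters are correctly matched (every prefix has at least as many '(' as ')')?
C_71 = 5175569924646105559418940193995065716350

These balanced parentheses are counted by the Catalan number C_n = (1/(n + 1)) · C(2n, n). For n = 71: C_71 = (1/72) · C(142, 71) = 372641034574519600278163693967644731577200/72 = 5175569924646105559418940193995065716350.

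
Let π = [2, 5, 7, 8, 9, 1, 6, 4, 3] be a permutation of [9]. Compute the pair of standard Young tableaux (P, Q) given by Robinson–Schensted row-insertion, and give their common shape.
P = [1, 3, 6, 8, 9] / [2, 4] / [5] / [7];  Q = [1, 2, 3, 4, 5] / [6, 7] / [8] / [9];  common shape = (5, 2, 1, 1)

Row-insert the values π_1, π_2, … into P one at a time, bumping the leftmost entry strictly greater than the inserted value down to the next row. The recording tableau Q records, in position (i, j), the step at which that cell was added to P.
  Insert 2 (step 1): P = [2];  Q = [1]
  Insert 5 (step 2): P = [2, 5];  Q = [1, 2]
  Insert 7 (step 3): P = [2, 5, 7];  Q = [1, 2, 3]
  Insert 8 (step 4): P = [2, 5, 7, 8];  Q = [1, 2, 3, 4]
  Insert 9 (step 5): P = [2, 5, 7, 8, 9];  Q = [1, 2, 3, 4, 5]
  Insert 1 (step 6): P = [1, 5, 7, 8, 9] / [2];  Q = [1, 2, 3, 4, 5] / [6]
  Insert 6 (step 7): P = [1, 5, 6, 8, 9] / [2, 7];  Q = [1, 2, 3, 4, 5] / [6, 7]
  Insert 4 (step 8): P = [1, 4, 6, 8, 9] / [2, 5] / [7];  Q = [1, 2, 3, 4, 5] / [6, 7] / [8]
  Insert 3 (step 9): P = [1, 3, 6, 8, 9] / [2, 4] / [5] / [7];  Q = [1, 2, 3, 4, 5] / [6, 7] / [8] / [9]
Final shape: (5, 2, 1, 1).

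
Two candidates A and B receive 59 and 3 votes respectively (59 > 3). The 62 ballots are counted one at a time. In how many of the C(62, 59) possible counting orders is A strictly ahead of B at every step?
Strict-lead orderings = 34160

Total orderings of the 62 votes with 59 for A: C(62, 59) = 37820. By the Bertrand ballot formula (Cycle Lemma / reflection principle), the number of orderings in which A is strictly ahead of B throughout is (p − q)/(p + q) · C(p + q, p) = (59 − 3)/(59 + 3) · 37820 = 34160.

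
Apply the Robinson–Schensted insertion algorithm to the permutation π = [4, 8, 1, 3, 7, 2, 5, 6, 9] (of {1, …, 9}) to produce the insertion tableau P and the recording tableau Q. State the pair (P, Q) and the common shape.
P = [1, 2, 5, 6, 9] / [3, 7] / [4, 8];  Q = [1, 2, 5, 8, 9] / [3, 4] / [6, 7];  common shape = (5, 2, 2)

Row-insert the values π_1, π_2, … into P one at a time, bumping the leftmost entry strictly greater than the inserted value down to the next row. The recording tableau Q records, in position (i, j), the step at which that cell was added to P.
  Insert 4 (step 1): P = [4];  Q = [1]
  Insert 8 (step 2): P = [4, 8];  Q = [1, 2]
  Insert 1 (step 3): P = [1, 8] / [4];  Q = [1, 2] / [3]
  Insert 3 (step 4): P = [1, 3] / [4, 8];  Q = [1, 2] / [3, 4]
  Insert 7 (step 5): P = [1, 3, 7] / [4, 8];  Q = [1, 2, 5] / [3, 4]
  Insert 2 (step 6): P = [1, 2, 7] / [3, 8] / [4];  Q = [1, 2, 5] / [3, 4] / [6]
  Insert 5 (step 7): P = [1, 2, 5] / [3, 7] / [4, 8];  Q = [1, 2, 5] / [3, 4] / [6, 7]
  Insert 6 (step 8): P = [1, 2, 5, 6] / [3, 7] / [4, 8];  Q = [1, 2, 5, 8] / [3, 4] / [6, 7]
  Insert 9 (step 9): P = [1, 2, 5, 6, 9] / [3, 7] / [4, 8];  Q = [1, 2, 5, 8, 9] / [3, 4] / [6, 7]
Final shape: (5, 2, 2).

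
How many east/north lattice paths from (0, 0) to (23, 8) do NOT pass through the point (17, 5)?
Number of paths = 5676669

Total paths from (0, 0) to (23, 8): C(31, 23) = 7888725. Paths through (17, 5): (paths (0, 0) → (17, 5)) × (paths (17, 5) → (23, 8)) = C(22, 17) · C(9, 6) = 26334 · 84 = 2212056. Avoidance count = 7888725 − 2212056 = 5676669.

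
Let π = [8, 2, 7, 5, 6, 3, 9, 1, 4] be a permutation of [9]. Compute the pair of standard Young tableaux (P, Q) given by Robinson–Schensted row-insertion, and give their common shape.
P = [1, 3, 4, 9] / [2, 6] / [5] / [7] / [8];  Q = [1, 3, 5, 7] / [2, 9] / [4] / [6] / [8];  common shape = (4, 2, 1, 1, 1)

Row-insert the values π_1, π_2, … into P one at a time, bumping the leftmost entry strictly greater than the inserted value down to the next row. The recording tableau Q records, in position (i, j), the step at which that cell was added to P.
  Insert 8 (step 1): P = [8];  Q = [1]
  Insert 2 (step 2): P = [2] / [8];  Q = [1] / [2]
  Insert 7 (step 3): P = [2, 7] / [8];  Q = [1, 3] / [2]
  Insert 5 (step 4): P = [2, 5] / [7] / [8];  Q = [1, 3] / [2] / [4]
  Insert 6 (step 5): P = [2, 5, 6] / [7] / [8];  Q = [1, 3, 5] / [2] / [4]
  Insert 3 (step 6): P = [2, 3, 6] / [5] / [7] / [8];  Q = [1, 3, 5] / [2] / [4] / [6]
  Insert 9 (step 7): P = [2, 3, 6, 9] / [5] / [7] / [8];  Q = [1, 3, 5, 7] / [2] / [4] / [6]
  Insert 1 (step 8): P = [1, 3, 6, 9] / [2] / [5] / [7] / [8];  Q = [1, 3, 5, 7] / [2] / [4] / [6] / [8]
  Insert 4 (step 9): P = [1, 3, 4, 9] / [2, 6] / [5] / [7] / [8];  Q = [1, 3, 5, 7] / [2, 9] / [4] / [6] / [8]
Final shape: (4, 2, 1, 1, 1).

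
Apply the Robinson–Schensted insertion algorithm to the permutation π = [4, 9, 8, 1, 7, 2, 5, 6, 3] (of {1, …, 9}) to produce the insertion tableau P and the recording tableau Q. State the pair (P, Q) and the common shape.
P = [1, 2, 3, 6] / [4, 5] / [7] / [8] / [9];  Q = [1, 2, 7, 8] / [3, 5] / [4] / [6] / [9];  common shape = (4, 2, 1, 1, 1)

Row-insert the values π_1, π_2, … into P one at a time, bumping the leftmost entry strictly greater than the inserted value down to the next row. The recording tableau Q records, in position (i, j), the step at which that cell was added to P.
  Insert 4 (step 1): P = [4];  Q = [1]
  Insert 9 (step 2): P = [4, 9];  Q = [1, 2]
  Insert 8 (step 3): P = [4, 8] / [9];  Q = [1, 2] / [3]
  Insert 1 (step 4): P = [1, 8] / [4] / [9];  Q = [1, 2] / [3] / [4]
  Insert 7 (step 5): P = [1, 7] / [4, 8] / [9];  Q = [1, 2] / [3, 5] / [4]
  Insert 2 (step 6): P = [1, 2] / [4, 7] / [8] / [9];  Q = [1, 2] / [3, 5] / [4] / [6]
  Insert 5 (step 7): P = [1, 2, 5] / [4, 7] / [8] / [9];  Q = [1, 2, 7] / [3, 5] / [4] / [6]
  Insert 6 (step 8): P = [1, 2, 5, 6] / [4, 7] / [8] / [9];  Q = [1, 2, 7, 8] / [3, 5] / [4] / [6]
  Insert 3 (step 9): P = [1, 2, 3, 6] / [4, 5] / [7] / [8] / [9];  Q = [1, 2, 7, 8] / [3, 5] / [4] / [6] / [9]
Final shape: (4, 2, 1, 1, 1).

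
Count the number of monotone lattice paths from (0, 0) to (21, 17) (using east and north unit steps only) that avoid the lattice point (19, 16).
Number of paths = 16601356530

Total paths from (0, 0) to (21, 17): C(38, 21) = 28781143380. Paths through (19, 16): (paths (0, 0) → (19, 16)) × (paths (19, 16) → (21, 17)) = C(35, 19) · C(3, 2) = 4059928950 · 3 = 12179786850. Avoidance count = 28781143380 − 12179786850 = 16601356530.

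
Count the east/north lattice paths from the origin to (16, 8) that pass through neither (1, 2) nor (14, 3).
Number of paths = 559281

Inclusion–exclusion. Total paths: C(24, 16) = 735471. Through P₁: C(3, 1)·C(21, 15) = 162792. Through P₂: C(17, 14)·C(7, 2) = 14280. Since P₁ is strictly southwest of P₂, a monotone path through both must visit P₁ then P₂; paths through both = C(3, 1)·C(14, 13)·C(7, 2) = 882. Avoid both = 735471 − 162792 − 14280 + 882 = 559281.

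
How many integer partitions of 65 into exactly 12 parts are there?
p(65, 12 parts) = 143948

Partitions of n into exactly k parts are in bijection with partitions of n − k into at most k parts (subtract 1 from each part). So p(65, exactly 12) = p(53, parts ≤ 12). Computing via the recurrence p(m, j) = p(m, j−1) + p(m−j, j) gives 143948.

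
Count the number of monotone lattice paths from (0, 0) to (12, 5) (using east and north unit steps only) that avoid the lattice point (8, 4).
Number of paths = 3713

Total paths from (0, 0) to (12, 5): C(17, 12) = 6188. Paths through (8, 4): (paths (0, 0) → (8, 4)) × (paths (8, 4) → (12, 5)) = C(12, 8) · C(5, 4) = 495 · 5 = 2475. Avoidance count = 6188 − 2475 = 3713.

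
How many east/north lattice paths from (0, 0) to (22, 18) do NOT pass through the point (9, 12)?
Number of paths = 105405353040

Total paths from (0, 0) to (22, 18): C(40, 22) = 113380261800. Paths through (9, 12): (paths (0, 0) → (9, 12)) × (paths (9, 12) → (22, 18)) = C(21, 9) · C(19, 13) = 293930 · 27132 = 7974908760. Avoidance count = 113380261800 − 7974908760 = 105405353040.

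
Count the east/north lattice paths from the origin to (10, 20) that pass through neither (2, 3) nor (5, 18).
Number of paths = 18693996

Inclusion–exclusion. Total paths: C(30, 10) = 30045015. Through P₁: C(5, 2)·C(25, 8) = 10815750. Through P₂: C(23, 5)·C(7, 5) = 706629. Since P₁ is strictly southwest of P₂, a monotone path through both must visit P₁ then P₂; paths through both = C(5, 2)·C(18, 3)·C(7, 5) = 171360. Avoid both = 30045015 − 10815750 − 706629 + 171360 = 18693996.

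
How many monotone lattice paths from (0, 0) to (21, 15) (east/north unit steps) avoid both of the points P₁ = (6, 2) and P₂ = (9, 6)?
Number of paths = 3336453830

Inclusion–exclusion. Total paths: C(36, 21) = 5567902560. Through P₁: C(8, 6)·C(28, 15) = 1048380480. Through P₂: C(15, 9)·C(21, 12) = 1471119650. Since P₁ is strictly southwest of P₂, a monotone path through both must visit P₁ then P₂; paths through both = C(8, 6)·C(7, 3)·C(21, 12) = 288051400. Avoid both = 5567902560 − 1048380480 − 1471119650 + 288051400 = 3336453830.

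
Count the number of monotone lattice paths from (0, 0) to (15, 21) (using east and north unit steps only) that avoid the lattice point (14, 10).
Number of paths = 5544367488

Total paths from (0, 0) to (15, 21): C(36, 15) = 5567902560. Paths through (14, 10): (paths (0, 0) → (14, 10)) × (paths (14, 10) → (15, 21)) = C(24, 14) · C(12, 1) = 1961256 · 12 = 23535072. Avoidance count = 5567902560 − 23535072 = 5544367488.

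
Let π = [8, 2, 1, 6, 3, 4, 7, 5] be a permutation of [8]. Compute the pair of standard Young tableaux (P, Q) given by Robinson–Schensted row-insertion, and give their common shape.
P = [1, 3, 4, 5] / [2, 6, 7] / [8];  Q = [1, 4, 6, 7] / [2, 5, 8] / [3];  common shape = (4, 3, 1)

Row-insert the values π_1, π_2, … into P one at a time, bumping the leftmost entry strictly greater than the inserted value down to the next row. The recording tableau Q records, in position (i, j), the step at which that cell was added to P.
  Insert 8 (step 1): P = [8];  Q = [1]
  Insert 2 (step 2): P = [2] / [8];  Q = [1] / [2]
  Insert 1 (step 3): P = [1] / [2] / [8];  Q = [1] / [2] / [3]
  Insert 6 (step 4): P = [1, 6] / [2] / [8];  Q = [1, 4] / [2] / [3]
  Insert 3 (step 5): P = [1, 3] / [2, 6] / [8];  Q = [1, 4] / [2, 5] / [3]
  Insert 4 (step 6): P = [1, 3, 4] / [2, 6] / [8];  Q = [1, 4, 6] / [2, 5] / [3]
  Insert 7 (step 7): P = [1, 3, 4, 7] / [2, 6] / [8];  Q = [1, 4, 6, 7] / [2, 5] / [3]
  Insert 5 (step 8): P = [1, 3, 4, 5] / [2, 6, 7] / [8];  Q = [1, 4, 6, 7] / [2, 5, 8] / [3]
Final shape: (4, 3, 1).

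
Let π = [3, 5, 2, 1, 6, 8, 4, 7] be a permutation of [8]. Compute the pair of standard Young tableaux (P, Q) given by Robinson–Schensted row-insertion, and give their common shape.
P = [1, 4, 6, 7] / [2, 5, 8] / [3];  Q = [1, 2, 5, 6] / [3, 7, 8] / [4];  common shape = (4, 3, 1)

Row-insert the values π_1, π_2, … into P one at a time, bumping the leftmost entry strictly greater than the inserted value down to the next row. The recording tableau Q records, in position (i, j), the step at which that cell was added to P.
  Insert 3 (step 1): P = [3];  Q = [1]
  Insert 5 (step 2): P = [3, 5];  Q = [1, 2]
  Insert 2 (step 3): P = [2, 5] / [3];  Q = [1, 2] / [3]
  Insert 1 (step 4): P = [1, 5] / [2] / [3];  Q = [1, 2] / [3] / [4]
  Insert 6 (step 5): P = [1, 5, 6] / [2] / [3];  Q = [1, 2, 5] / [3] / [4]
  Insert 8 (step 6): P = [1, 5, 6, 8] / [2] / [3];  Q = [1, 2, 5, 6] / [3] / [4]
  Insert 4 (step 7): P = [1, 4, 6, 8] / [2, 5] / [3];  Q = [1, 2, 5, 6] / [3, 7] / [4]
  Insert 7 (step 8): P = [1, 4, 6, 7] / [2, 5, 8] / [3];  Q = [1, 2, 5, 6] / [3, 7, 8] / [4]
Final shape: (4, 3, 1).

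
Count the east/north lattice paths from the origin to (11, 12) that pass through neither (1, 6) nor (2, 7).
Number of paths = 1251978

Inclusion–exclusion. Total paths: C(23, 11) = 1352078. Through P₁: C(7, 1)·C(16, 10) = 56056. Through P₂: C(9, 2)·C(14, 9) = 72072. Since P₁ is strictly southwest of P₂, a monotone path through both must visit P₁ then P₂; paths through both = C(7, 1)·C(2, 1)·C(14, 9) = 28028. Avoid both = 1352078 − 56056 − 72072 + 28028 = 1251978.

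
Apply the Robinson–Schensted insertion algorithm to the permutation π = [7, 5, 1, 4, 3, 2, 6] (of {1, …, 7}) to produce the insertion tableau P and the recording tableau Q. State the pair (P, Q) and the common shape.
P = [1, 2, 6] / [3] / [4] / [5] / [7];  Q = [1, 4, 7] / [2] / [3] / [5] / [6];  common shape = (3, 1, 1, 1, 1)

Row-insert the values π_1, π_2, … into P one at a time, bumping the leftmost entry strictly greater than the inserted value down to the next row. The recording tableau Q records, in position (i, j), the step at which that cell was added to P.
  Insert 7 (step 1): P = [7];  Q = [1]
  Insert 5 (step 2): P = [5] / [7];  Q = [1] / [2]
  Insert 1 (step 3): P = [1] / [5] / [7];  Q = [1] / [2] / [3]
  Insert 4 (step 4): P = [1, 4] / [5] / [7];  Q = [1, 4] / [2] / [3]
  Insert 3 (step 5): P = [1, 3] / [4] / [5] / [7];  Q = [1, 4] / [2] / [3] / [5]
  Insert 2 (step 6): P = [1, 2] / [3] / [4] / [5] / [7];  Q = [1, 4] / [2] / [3] / [5] / [6]
  Insert 6 (step 7): P = [1, 2, 6] / [3] / [4] / [5] / [7];  Q = [1, 4, 7] / [2] / [3] / [5] / [6]
Final shape: (3, 1, 1, 1, 1).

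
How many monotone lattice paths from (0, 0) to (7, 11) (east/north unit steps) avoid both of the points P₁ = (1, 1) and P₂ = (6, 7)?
Number of paths = 11848

Inclusion–exclusion. Total paths: C(18, 7) = 31824. Through P₁: C(2, 1)·C(16, 6) = 16016. Through P₂: C(13, 6)·C(5, 1) = 8580. Since P₁ is strictly southwest of P₂, a monotone path through both must visit P₁ then P₂; paths through both = C(2, 1)·C(11, 5)·C(5, 1) = 4620. Avoid both = 31824 − 16016 − 8580 + 4620 = 11848.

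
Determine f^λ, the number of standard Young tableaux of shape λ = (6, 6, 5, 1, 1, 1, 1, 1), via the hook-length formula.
# SYT of shape (6, 6, 5, 1, 1, 1, 1, 1) = 413654472

Hook-length formula: f^λ = n! / Π hook(c), product over all cells c of the Young diagram. For λ = (6, 6, 5, 1, 1, 1, 1, 1), n = 22 boxes. Hook lengths by row (left-to-right, top-to-bottom): [13, 7, 6, 5, 4, 2]; [12, 6, 5, 4, 3, 1]; [10, 4, 3, 2, 1]; [5]; [4]; [3]; [2]; [1]. Product of hooks = 2717245440000. So f^λ = 22! / 2717245440000 = 1124000727777607680000 / 2717245440000 = 413654472.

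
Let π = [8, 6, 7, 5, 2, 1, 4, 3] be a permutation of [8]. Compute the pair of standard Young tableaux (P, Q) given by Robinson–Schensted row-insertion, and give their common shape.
P = [1, 3] / [2, 4] / [5, 7] / [6] / [8];  Q = [1, 3] / [2, 7] / [4, 8] / [5] / [6];  common shape = (2, 2, 2, 1, 1)

Row-insert the values π_1, π_2, … into P one at a time, bumping the leftmost entry strictly greater than the inserted value down to the next row. The recording tableau Q records, in position (i, j), the step at which that cell was added to P.
  Insert 8 (step 1): P = [8];  Q = [1]
  Insert 6 (step 2): P = [6] / [8];  Q = [1] / [2]
  Insert 7 (step 3): P = [6, 7] / [8];  Q = [1, 3] / [2]
  Insert 5 (step 4): P = [5, 7] / [6] / [8];  Q = [1, 3] / [2] / [4]
  Insert 2 (step 5): P = [2, 7] / [5] / [6] / [8];  Q = [1, 3] / [2] / [4] / [5]
  Insert 1 (step 6): P = [1, 7] / [2] / [5] / [6] / [8];  Q = [1, 3] / [2] / [4] / [5] / [6]
  Insert 4 (step 7): P = [1, 4] / [2, 7] / [5] / [6] / [8];  Q = [1, 3] / [2, 7] / [4] / [5] / [6]
  Insert 3 (step 8): P = [1, 3] / [2, 4] / [5, 7] / [6] / [8];  Q = [1, 3] / [2, 7] / [4, 8] / [5] / [6]
Final shape: (2, 2, 2, 1, 1).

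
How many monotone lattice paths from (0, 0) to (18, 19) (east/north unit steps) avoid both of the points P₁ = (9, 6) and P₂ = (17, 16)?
Number of paths = 11391867520

Inclusion–exclusion. Total paths: C(37, 18) = 17672631900. Through P₁: C(15, 9)·C(22, 9) = 2489587100. Through P₂: C(33, 17)·C(4, 1) = 4667212440. Since P₁ is strictly southwest of P₂, a monotone path through both must visit P₁ then P₂; paths through both = C(15, 9)·C(18, 8)·C(4, 1) = 876035160. Avoid both = 17672631900 − 2489587100 − 4667212440 + 876035160 = 11391867520.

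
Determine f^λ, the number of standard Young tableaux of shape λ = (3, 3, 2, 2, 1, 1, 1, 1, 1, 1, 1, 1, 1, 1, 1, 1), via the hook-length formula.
# SYT of shape (3, 3, 2, 2, 1, 1, 1, 1, 1, 1, 1, 1, 1, 1, 1, 1) = 456456

Hook-length formula: f^λ = n! / Π hook(c), product over all cells c of the Young diagram. For λ = (3, 3, 2, 2, 1, 1, 1, 1, 1, 1, 1, 1, 1, 1, 1, 1), n = 22 boxes. Hook lengths by row (left-to-right, top-to-bottom): [18, 5, 2]; [17, 4, 1]; [15, 2]; [14, 1]; [12]; [11]; [10]; [9]; [8]; [7]; [6]; [5]; [4]; [3]; [2]; [1]. Product of hooks = 2462451425280000. So f^λ = 22! / 2462451425280000 = 1124000727777607680000 / 2462451425280000 = 456456.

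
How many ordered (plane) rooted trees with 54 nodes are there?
C_53 = 116157871455782434250553845880

These ordered rooted trees are counted by the Catalan number C_n = (1/(n + 1)) · C(2n, n). For n = 53: C_53 = (1/54) · C(106, 53) = 6272525058612251449529907677520/54 = 116157871455782434250553845880.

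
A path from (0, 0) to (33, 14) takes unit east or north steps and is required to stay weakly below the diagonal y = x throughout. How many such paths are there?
Number of paths = 200966926350

By the reflection principle (André's argument), the number of monotone paths to (33, 14) with n ≤ m that never go above y = x is C(47, 33) − C(47, 34) = 341643774795 − 140676848445 = 200966926350.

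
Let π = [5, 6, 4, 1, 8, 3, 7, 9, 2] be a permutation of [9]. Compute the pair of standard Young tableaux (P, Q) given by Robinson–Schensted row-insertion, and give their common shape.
P = [1, 2, 7, 9] / [3, 6, 8] / [4] / [5];  Q = [1, 2, 5, 8] / [3, 6, 7] / [4] / [9];  common shape = (4, 3, 1, 1)

Row-insert the values π_1, π_2, … into P one at a time, bumping the leftmost entry strictly greater than the inserted value down to the next row. The recording tableau Q records, in position (i, j), the step at which that cell was added to P.
  Insert 5 (step 1): P = [5];  Q = [1]
  Insert 6 (step 2): P = [5, 6];  Q = [1, 2]
  Insert 4 (step 3): P = [4, 6] / [5];  Q = [1, 2] / [3]
  Insert 1 (step 4): P = [1, 6] / [4] / [5];  Q = [1, 2] / [3] / [4]
  Insert 8 (step 5): P = [1, 6, 8] / [4] / [5];  Q = [1, 2, 5] / [3] / [4]
  Insert 3 (step 6): P = [1, 3, 8] / [4, 6] / [5];  Q = [1, 2, 5] / [3, 6] / [4]
  Insert 7 (step 7): P = [1, 3, 7] / [4, 6, 8] / [5];  Q = [1, 2, 5] / [3, 6, 7] / [4]
  Insert 9 (step 8): P = [1, 3, 7, 9] / [4, 6, 8] / [5];  Q = [1, 2, 5, 8] / [3, 6, 7] / [4]
  Insert 2 (step 9): P = [1, 2, 7, 9] / [3, 6, 8] / [4] / [5];  Q = [1, 2, 5, 8] / [3, 6, 7] / [4] / [9]
Final shape: (4, 3, 1, 1).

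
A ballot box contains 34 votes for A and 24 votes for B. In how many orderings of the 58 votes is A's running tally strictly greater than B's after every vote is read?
Strict-lead orderings = 2212449261033375

Total orderings of the 58 votes with 34 for A: C(58, 34) = 12832205713993575. By the Bertrand ballot formula (Cycle Lemma / reflection principle), the number of orderings in which A is strictly ahead of B throughout is (p − q)/(p + q) · C(p + q, p) = (34 − 24)/(34 + 24) · 12832205713993575 = 2212449261033375.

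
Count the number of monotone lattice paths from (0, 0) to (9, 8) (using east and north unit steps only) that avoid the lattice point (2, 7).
Number of paths = 24022

Total paths from (0, 0) to (9, 8): C(17, 9) = 24310. Paths through (2, 7): (paths (0, 0) → (2, 7)) × (paths (2, 7) → (9, 8)) = C(9, 2) · C(8, 7) = 36 · 8 = 288. Avoidance count = 24310 − 288 = 24022.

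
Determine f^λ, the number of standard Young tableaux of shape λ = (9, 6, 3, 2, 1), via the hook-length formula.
# SYT of shape (9, 6, 3, 2, 1) = 370442240

Hook-length formula: f^λ = n! / Π hook(c), product over all cells c of the Young diagram. For λ = (9, 6, 3, 2, 1), n = 21 boxes. Hook lengths by row (left-to-right, top-to-bottom): [13, 11, 9, 7, 6, 5, 3, 2, 1]; [9, 7, 5, 3, 2, 1]; [5, 3, 1]; [3, 1]; [1]. Product of hooks = 137918781000. So f^λ = 21! / 137918781000 = 51090942171709440000 / 137918781000 = 370442240.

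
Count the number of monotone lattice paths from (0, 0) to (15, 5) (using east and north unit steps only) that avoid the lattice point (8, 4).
Number of paths = 11544

Total paths from (0, 0) to (15, 5): C(20, 15) = 15504. Paths through (8, 4): (paths (0, 0) → (8, 4)) × (paths (8, 4) → (15, 5)) = C(12, 8) · C(8, 7) = 495 · 8 = 3960. Avoidance count = 15504 − 3960 = 11544.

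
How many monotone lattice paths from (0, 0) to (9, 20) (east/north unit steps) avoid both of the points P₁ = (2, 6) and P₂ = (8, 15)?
Number of paths = 4658121

Inclusion–exclusion. Total paths: C(29, 9) = 10015005. Through P₁: C(8, 2)·C(21, 7) = 3255840. Through P₂: C(23, 8)·C(6, 1) = 2941884. Since P₁ is strictly southwest of P₂, a monotone path through both must visit P₁ then P₂; paths through both = C(8, 2)·C(15, 6)·C(6, 1) = 840840. Avoid both = 10015005 − 3255840 − 2941884 + 840840 = 4658121.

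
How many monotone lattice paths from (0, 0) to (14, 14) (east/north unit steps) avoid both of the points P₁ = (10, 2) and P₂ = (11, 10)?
Number of paths = 27672210

Inclusion–exclusion. Total paths: C(28, 14) = 40116600. Through P₁: C(12, 10)·C(16, 4) = 120120. Through P₂: C(21, 11)·C(7, 3) = 12345060. Since P₁ is strictly southwest of P₂, a monotone path through both must visit P₁ then P₂; paths through both = C(12, 10)·C(9, 1)·C(7, 3) = 20790. Avoid both = 40116600 − 120120 − 12345060 + 20790 = 27672210.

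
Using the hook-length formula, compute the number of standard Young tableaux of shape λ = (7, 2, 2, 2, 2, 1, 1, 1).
# SYT of shape (7, 2, 2, 2, 2, 1, 1, 1) = 1575288

Hook-length formula: f^λ = n! / Π hook(c), product over all cells c of the Young diagram. For λ = (7, 2, 2, 2, 2, 1, 1, 1), n = 18 boxes. Hook lengths by row (left-to-right, top-to-bottom): [14, 10, 5, 4, 3, 2, 1]; [8, 4]; [7, 3]; [6, 2]; [5, 1]; [3]; [2]; [1]. Product of hooks = 4064256000. So f^λ = 18! / 4064256000 = 6402373705728000 / 4064256000 = 1575288.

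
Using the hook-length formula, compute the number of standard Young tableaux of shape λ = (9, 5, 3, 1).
# SYT of shape (9, 5, 3, 1) = 2625480

Hook-length formula: f^λ = n! / Π hook(c), product over all cells c of the Young diagram. For λ = (9, 5, 3, 1), n = 18 boxes. Hook lengths by row (left-to-right, top-to-bottom): [12, 10, 9, 7, 6, 4, 3, 2, 1]; [7, 5, 4, 2, 1]; [4, 2, 1]; [1]. Product of hooks = 2438553600. So f^λ = 18! / 2438553600 = 6402373705728000 / 2438553600 = 2625480.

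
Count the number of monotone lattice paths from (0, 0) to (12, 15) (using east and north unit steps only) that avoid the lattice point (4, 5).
Number of paths = 11870352

Total paths from (0, 0) to (12, 15): C(27, 12) = 17383860. Paths through (4, 5): (paths (0, 0) → (4, 5)) × (paths (4, 5) → (12, 15)) = C(9, 4) · C(18, 8) = 126 · 43758 = 5513508. Avoidance count = 17383860 − 5513508 = 11870352.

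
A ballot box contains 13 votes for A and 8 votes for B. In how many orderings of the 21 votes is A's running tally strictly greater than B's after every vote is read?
Strict-lead orderings = 48450

Total orderings of the 21 votes with 13 for A: C(21, 13) = 203490. By the Bertrand ballot formula (Cycle Lemma / reflection principle), the number of orderings in which A is strictly ahead of B throughout is (p − q)/(p + q) · C(p + q, p) = (13 − 8)/(13 + 8) · 203490 = 48450.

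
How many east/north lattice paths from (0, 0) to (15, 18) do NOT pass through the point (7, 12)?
Number of paths = 885843156

Total paths from (0, 0) to (15, 18): C(33, 15) = 1037158320. Paths through (7, 12): (paths (0, 0) → (7, 12)) × (paths (7, 12) → (15, 18)) = C(19, 7) · C(14, 8) = 50388 · 3003 = 151315164. Avoidance count = 1037158320 − 151315164 = 885843156.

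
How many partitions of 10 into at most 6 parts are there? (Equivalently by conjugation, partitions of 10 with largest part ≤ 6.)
p(10, parts ≤ 6) = 35

Partitions of 10 with all parts ≤ 6: 6+4, 6+3+1, 6+2+2, 6+2+1+1, 6+1+1+1+1, 5+5, 5+4+1, 5+3+2, 5+3+1+1, 5+2+2+1, 5+2+1+1+1, 5+1+1+1+1+1, 4+4+2, 4+4+1+1, 4+3+3, 4+3+2+1, 4+3+1+1+1, 4+2+2+2, 4+2+2+1+1, 4+2+1+1+1+1, 4+1+1+1+1+1+1, 3+3+3+1, 3+3+2+2, 3+3+2+1+1, 3+3+1+1+1+1, 3+2+2+2+1, 3+2+2+1+1+1, 3+2+1+1+1+1+1, 3+1+1+1+1+1+1+1, 2+2+2+2+2, … (35 total). Count = 35.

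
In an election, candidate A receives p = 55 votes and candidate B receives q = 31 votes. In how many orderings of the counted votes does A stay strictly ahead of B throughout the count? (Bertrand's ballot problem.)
Strict-lead orderings = 64760718689823237467904

Total orderings of the 86 votes with 55 for A: C(86, 55) = 232059241971866600926656. By the Bertrand ballot formula (Cycle Lemma / reflection principle), the number of orderings in which A is strictly ahead of B throughout is (p − q)/(p + q) · C(p + q, p) = (55 − 31)/(55 + 31) · 232059241971866600926656 = 64760718689823237467904.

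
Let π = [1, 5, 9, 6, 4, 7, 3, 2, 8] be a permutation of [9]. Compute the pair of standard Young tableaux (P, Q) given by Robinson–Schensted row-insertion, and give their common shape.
P = [1, 2, 6, 7, 8] / [3] / [4] / [5] / [9];  Q = [1, 2, 3, 6, 9] / [4] / [5] / [7] / [8];  common shape = (5, 1, 1, 1, 1)

Row-insert the values π_1, π_2, … into P one at a time, bumping the leftmost entry strictly greater than the inserted value down to the next row. The recording tableau Q records, in position (i, j), the step at which that cell was added to P.
  Insert 1 (step 1): P = [1];  Q = [1]
  Insert 5 (step 2): P = [1, 5];  Q = [1, 2]
  Insert 9 (step 3): P = [1, 5, 9];  Q = [1, 2, 3]
  Insert 6 (step 4): P = [1, 5, 6] / [9];  Q = [1, 2, 3] / [4]
  Insert 4 (step 5): P = [1, 4, 6] / [5] / [9];  Q = [1, 2, 3] / [4] / [5]
  Insert 7 (step 6): P = [1, 4, 6, 7] / [5] / [9];  Q = [1, 2, 3, 6] / [4] / [5]
  Insert 3 (step 7): P = [1, 3, 6, 7] / [4] / [5] / [9];  Q = [1, 2, 3, 6] / [4] / [5] / [7]
  Insert 2 (step 8): P = [1, 2, 6, 7] / [3] / [4] / [5] / [9];  Q = [1, 2, 3, 6] / [4] / [5] / [7] / [8]
  Insert 8 (step 9): P = [1, 2, 6, 7, 8] / [3] / [4] / [5] / [9];  Q = [1, 2, 3, 6, 9] / [4] / [5] / [7] / [8]
Final shape: (5, 1, 1, 1, 1).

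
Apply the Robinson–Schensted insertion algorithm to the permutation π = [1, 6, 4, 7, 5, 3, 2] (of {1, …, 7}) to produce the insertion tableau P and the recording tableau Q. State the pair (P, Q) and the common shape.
P = [1, 2, 5] / [3, 7] / [4] / [6];  Q = [1, 2, 4] / [3, 5] / [6] / [7];  common shape = (3, 2, 1, 1)

Row-insert the values π_1, π_2, … into P one at a time, bumping the leftmost entry strictly greater than the inserted value down to the next row. The recording tableau Q records, in position (i, j), the step at which that cell was added to P.
  Insert 1 (step 1): P = [1];  Q = [1]
  Insert 6 (step 2): P = [1, 6];  Q = [1, 2]
  Insert 4 (step 3): P = [1, 4] / [6];  Q = [1, 2] / [3]
  Insert 7 (step 4): P = [1, 4, 7] / [6];  Q = [1, 2, 4] / [3]
  Insert 5 (step 5): P = [1, 4, 5] / [6, 7];  Q = [1, 2, 4] / [3, 5]
  Insert 3 (step 6): P = [1, 3, 5] / [4, 7] / [6];  Q = [1, 2, 4] / [3, 5] / [6]
  Insert 2 (step 7): P = [1, 2, 5] / [3, 7] / [4] / [6];  Q = [1, 2, 4] / [3, 5] / [6] / [7]
Final shape: (3, 2, 1, 1).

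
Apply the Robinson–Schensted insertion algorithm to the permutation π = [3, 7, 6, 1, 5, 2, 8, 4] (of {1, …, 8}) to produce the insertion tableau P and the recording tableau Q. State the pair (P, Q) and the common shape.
P = [1, 2, 4] / [3, 5, 8] / [6] / [7];  Q = [1, 2, 7] / [3, 5, 8] / [4] / [6];  common shape = (3, 3, 1, 1)

Row-insert the values π_1, π_2, … into P one at a time, bumping the leftmost entry strictly greater than the inserted value down to the next row. The recording tableau Q records, in position (i, j), the step at which that cell was added to P.
  Insert 3 (step 1): P = [3];  Q = [1]
  Insert 7 (step 2): P = [3, 7];  Q = [1, 2]
  Insert 6 (step 3): P = [3, 6] / [7];  Q = [1, 2] / [3]
  Insert 1 (step 4): P = [1, 6] / [3] / [7];  Q = [1, 2] / [3] / [4]
  Insert 5 (step 5): P = [1, 5] / [3, 6] / [7];  Q = [1, 2] / [3, 5] / [4]
  Insert 2 (step 6): P = [1, 2] / [3, 5] / [6] / [7];  Q = [1, 2] / [3, 5] / [4] / [6]
  Insert 8 (step 7): P = [1, 2, 8] / [3, 5] / [6] / [7];  Q = [1, 2, 7] / [3, 5] / [4] / [6]
  Insert 4 (step 8): P = [1, 2, 4] / [3, 5, 8] / [6] / [7];  Q = [1, 2, 7] / [3, 5, 8] / [4] / [6]
Final shape: (3, 3, 1, 1).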